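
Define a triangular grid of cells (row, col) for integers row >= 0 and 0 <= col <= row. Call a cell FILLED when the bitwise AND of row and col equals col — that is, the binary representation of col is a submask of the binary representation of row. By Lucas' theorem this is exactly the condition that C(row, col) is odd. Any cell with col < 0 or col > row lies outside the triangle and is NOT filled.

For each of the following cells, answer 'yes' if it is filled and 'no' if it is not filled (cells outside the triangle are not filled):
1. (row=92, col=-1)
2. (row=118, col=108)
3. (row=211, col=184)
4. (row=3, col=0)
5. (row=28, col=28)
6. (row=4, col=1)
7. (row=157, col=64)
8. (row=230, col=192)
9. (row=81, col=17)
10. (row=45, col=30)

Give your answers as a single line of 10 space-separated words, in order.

(92,-1): col outside [0, 92] -> not filled
(118,108): row=0b1110110, col=0b1101100, row AND col = 0b1100100 = 100; 100 != 108 -> empty
(211,184): row=0b11010011, col=0b10111000, row AND col = 0b10010000 = 144; 144 != 184 -> empty
(3,0): row=0b11, col=0b0, row AND col = 0b0 = 0; 0 == 0 -> filled
(28,28): row=0b11100, col=0b11100, row AND col = 0b11100 = 28; 28 == 28 -> filled
(4,1): row=0b100, col=0b1, row AND col = 0b0 = 0; 0 != 1 -> empty
(157,64): row=0b10011101, col=0b1000000, row AND col = 0b0 = 0; 0 != 64 -> empty
(230,192): row=0b11100110, col=0b11000000, row AND col = 0b11000000 = 192; 192 == 192 -> filled
(81,17): row=0b1010001, col=0b10001, row AND col = 0b10001 = 17; 17 == 17 -> filled
(45,30): row=0b101101, col=0b11110, row AND col = 0b1100 = 12; 12 != 30 -> empty

Answer: no no no yes yes no no yes yes no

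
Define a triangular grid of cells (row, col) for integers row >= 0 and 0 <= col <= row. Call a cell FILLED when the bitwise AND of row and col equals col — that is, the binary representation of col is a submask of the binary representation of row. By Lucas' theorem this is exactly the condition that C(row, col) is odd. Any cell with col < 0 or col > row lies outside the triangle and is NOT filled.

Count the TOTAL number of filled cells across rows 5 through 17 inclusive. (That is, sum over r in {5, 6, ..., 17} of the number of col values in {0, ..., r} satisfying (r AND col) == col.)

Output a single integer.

Answer: 76

Derivation:
r5=101 pc2: +4 =4
r6=110 pc2: +4 =8
r7=111 pc3: +8 =16
r8=1000 pc1: +2 =18
r9=1001 pc2: +4 =22
r10=1010 pc2: +4 =26
r11=1011 pc3: +8 =34
r12=1100 pc2: +4 =38
r13=1101 pc3: +8 =46
r14=1110 pc3: +8 =54
r15=1111 pc4: +16 =70
r16=10000 pc1: +2 =72
r17=10001 pc2: +4 =76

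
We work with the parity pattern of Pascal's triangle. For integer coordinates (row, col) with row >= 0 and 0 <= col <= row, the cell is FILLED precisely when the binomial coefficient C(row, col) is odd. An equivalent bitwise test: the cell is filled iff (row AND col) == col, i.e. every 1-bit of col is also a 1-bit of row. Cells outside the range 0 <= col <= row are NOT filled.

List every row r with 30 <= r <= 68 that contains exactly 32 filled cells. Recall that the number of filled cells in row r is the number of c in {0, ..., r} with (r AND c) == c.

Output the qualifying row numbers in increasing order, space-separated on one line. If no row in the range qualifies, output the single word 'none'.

Answer: 31 47 55 59 61 62

Derivation:
Row r has 2^popcount(r) filled cells, so we need popcount(r) = log2(32) = 5.
Scan r = 30..68 and keep those with exactly 5 one-bits:
r=30=11110 popcount=4 -> skip
r=31=11111 popcount=5 -> KEEP
r=32=100000 popcount=1 -> skip
r=33=100001 popcount=2 -> skip
r=34=100010 popcount=2 -> skip
r=35=100011 popcount=3 -> skip
r=36=100100 popcount=2 -> skip
r=37=100101 popcount=3 -> skip
r=38=100110 popcount=3 -> skip
r=39=100111 popcount=4 -> skip
r=40=101000 popcount=2 -> skip
r=41=101001 popcount=3 -> skip
r=42=101010 popcount=3 -> skip
r=43=101011 popcount=4 -> skip
r=44=101100 popcount=3 -> skip
r=45=101101 popcount=4 -> skip
r=46=101110 popcount=4 -> skip
r=47=101111 popcount=5 -> KEEP
r=48=110000 popcount=2 -> skip
r=49=110001 popcount=3 -> skip
r=50=110010 popcount=3 -> skip
r=51=110011 popcount=4 -> skip
r=52=110100 popcount=3 -> skip
r=53=110101 popcount=4 -> skip
r=54=110110 popcount=4 -> skip
r=55=110111 popcount=5 -> KEEP
r=56=111000 popcount=3 -> skip
r=57=111001 popcount=4 -> skip
r=58=111010 popcount=4 -> skip
r=59=111011 popcount=5 -> KEEP
r=60=111100 popcount=4 -> skip
r=61=111101 popcount=5 -> KEEP
r=62=111110 popcount=5 -> KEEP
r=63=111111 popcount=6 -> skip
r=64=1000000 popcount=1 -> skip
r=65=1000001 popcount=2 -> skip
r=66=1000010 popcount=2 -> skip
r=67=1000011 popcount=3 -> skip
r=68=1000100 popcount=2 -> skip
Kept rows: 31 47 55 59 61 62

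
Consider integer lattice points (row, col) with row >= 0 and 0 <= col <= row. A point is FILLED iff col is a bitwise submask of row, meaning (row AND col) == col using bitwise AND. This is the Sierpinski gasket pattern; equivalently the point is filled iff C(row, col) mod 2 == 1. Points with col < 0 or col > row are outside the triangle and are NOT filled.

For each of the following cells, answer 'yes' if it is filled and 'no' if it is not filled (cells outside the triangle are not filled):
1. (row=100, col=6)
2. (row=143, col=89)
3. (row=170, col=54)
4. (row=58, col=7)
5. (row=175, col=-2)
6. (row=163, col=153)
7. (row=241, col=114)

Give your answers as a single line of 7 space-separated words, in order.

Answer: no no no no no no no

Derivation:
(100,6): row=0b1100100, col=0b110, row AND col = 0b100 = 4; 4 != 6 -> empty
(143,89): row=0b10001111, col=0b1011001, row AND col = 0b1001 = 9; 9 != 89 -> empty
(170,54): row=0b10101010, col=0b110110, row AND col = 0b100010 = 34; 34 != 54 -> empty
(58,7): row=0b111010, col=0b111, row AND col = 0b10 = 2; 2 != 7 -> empty
(175,-2): col outside [0, 175] -> not filled
(163,153): row=0b10100011, col=0b10011001, row AND col = 0b10000001 = 129; 129 != 153 -> empty
(241,114): row=0b11110001, col=0b1110010, row AND col = 0b1110000 = 112; 112 != 114 -> empty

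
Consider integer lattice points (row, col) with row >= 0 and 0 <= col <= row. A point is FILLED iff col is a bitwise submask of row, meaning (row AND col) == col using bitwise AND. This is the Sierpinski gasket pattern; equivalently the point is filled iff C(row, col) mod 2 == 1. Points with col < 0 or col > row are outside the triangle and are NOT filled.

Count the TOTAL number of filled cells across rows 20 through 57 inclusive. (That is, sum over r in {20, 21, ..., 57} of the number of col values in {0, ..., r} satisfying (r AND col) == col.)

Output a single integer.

r20=10100 pc2: +4 =4
r21=10101 pc3: +8 =12
r22=10110 pc3: +8 =20
r23=10111 pc4: +16 =36
r24=11000 pc2: +4 =40
r25=11001 pc3: +8 =48
r26=11010 pc3: +8 =56
r27=11011 pc4: +16 =72
r28=11100 pc3: +8 =80
r29=11101 pc4: +16 =96
r30=11110 pc4: +16 =112
r31=11111 pc5: +32 =144
r32=100000 pc1: +2 =146
r33=100001 pc2: +4 =150
r34=100010 pc2: +4 =154
r35=100011 pc3: +8 =162
r36=100100 pc2: +4 =166
r37=100101 pc3: +8 =174
r38=100110 pc3: +8 =182
r39=100111 pc4: +16 =198
r40=101000 pc2: +4 =202
r41=101001 pc3: +8 =210
r42=101010 pc3: +8 =218
r43=101011 pc4: +16 =234
r44=101100 pc3: +8 =242
r45=101101 pc4: +16 =258
r46=101110 pc4: +16 =274
r47=101111 pc5: +32 =306
r48=110000 pc2: +4 =310
r49=110001 pc3: +8 =318
r50=110010 pc3: +8 =326
r51=110011 pc4: +16 =342
r52=110100 pc3: +8 =350
r53=110101 pc4: +16 =366
r54=110110 pc4: +16 =382
r55=110111 pc5: +32 =414
r56=111000 pc3: +8 =422
r57=111001 pc4: +16 =438

Answer: 438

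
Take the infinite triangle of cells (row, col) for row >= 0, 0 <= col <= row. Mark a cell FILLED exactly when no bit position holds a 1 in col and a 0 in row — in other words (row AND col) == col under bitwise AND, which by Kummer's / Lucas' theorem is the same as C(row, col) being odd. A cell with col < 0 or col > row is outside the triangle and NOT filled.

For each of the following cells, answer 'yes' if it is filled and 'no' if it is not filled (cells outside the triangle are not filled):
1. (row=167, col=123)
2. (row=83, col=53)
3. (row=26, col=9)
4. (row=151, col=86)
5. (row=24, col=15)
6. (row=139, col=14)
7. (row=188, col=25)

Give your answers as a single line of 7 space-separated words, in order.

Answer: no no no no no no no

Derivation:
(167,123): row=0b10100111, col=0b1111011, row AND col = 0b100011 = 35; 35 != 123 -> empty
(83,53): row=0b1010011, col=0b110101, row AND col = 0b10001 = 17; 17 != 53 -> empty
(26,9): row=0b11010, col=0b1001, row AND col = 0b1000 = 8; 8 != 9 -> empty
(151,86): row=0b10010111, col=0b1010110, row AND col = 0b10110 = 22; 22 != 86 -> empty
(24,15): row=0b11000, col=0b1111, row AND col = 0b1000 = 8; 8 != 15 -> empty
(139,14): row=0b10001011, col=0b1110, row AND col = 0b1010 = 10; 10 != 14 -> empty
(188,25): row=0b10111100, col=0b11001, row AND col = 0b11000 = 24; 24 != 25 -> empty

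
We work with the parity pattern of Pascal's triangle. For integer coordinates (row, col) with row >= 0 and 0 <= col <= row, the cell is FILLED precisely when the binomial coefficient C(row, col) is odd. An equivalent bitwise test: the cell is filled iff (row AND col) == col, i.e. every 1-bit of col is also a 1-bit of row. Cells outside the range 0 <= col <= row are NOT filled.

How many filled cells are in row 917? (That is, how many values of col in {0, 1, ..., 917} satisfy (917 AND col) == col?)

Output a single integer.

Answer: 64

Derivation:
917 in binary = 1110010101
popcount(917) = number of 1-bits in 1110010101 = 6
A col c satisfies (917 AND c) == c iff every set bit of c is also set in 917; each of the 6 set bits of 917 can independently be on or off in c.
count = 2^6 = 64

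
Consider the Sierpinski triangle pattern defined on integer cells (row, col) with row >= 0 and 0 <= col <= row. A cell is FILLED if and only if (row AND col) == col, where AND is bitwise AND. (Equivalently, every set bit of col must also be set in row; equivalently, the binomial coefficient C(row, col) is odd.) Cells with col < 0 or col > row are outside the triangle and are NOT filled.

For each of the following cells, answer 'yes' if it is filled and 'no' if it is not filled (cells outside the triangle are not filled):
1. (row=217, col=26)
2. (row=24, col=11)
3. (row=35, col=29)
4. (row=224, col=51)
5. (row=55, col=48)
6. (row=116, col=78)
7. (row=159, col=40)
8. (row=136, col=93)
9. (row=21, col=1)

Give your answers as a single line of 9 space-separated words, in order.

(217,26): row=0b11011001, col=0b11010, row AND col = 0b11000 = 24; 24 != 26 -> empty
(24,11): row=0b11000, col=0b1011, row AND col = 0b1000 = 8; 8 != 11 -> empty
(35,29): row=0b100011, col=0b11101, row AND col = 0b1 = 1; 1 != 29 -> empty
(224,51): row=0b11100000, col=0b110011, row AND col = 0b100000 = 32; 32 != 51 -> empty
(55,48): row=0b110111, col=0b110000, row AND col = 0b110000 = 48; 48 == 48 -> filled
(116,78): row=0b1110100, col=0b1001110, row AND col = 0b1000100 = 68; 68 != 78 -> empty
(159,40): row=0b10011111, col=0b101000, row AND col = 0b1000 = 8; 8 != 40 -> empty
(136,93): row=0b10001000, col=0b1011101, row AND col = 0b1000 = 8; 8 != 93 -> empty
(21,1): row=0b10101, col=0b1, row AND col = 0b1 = 1; 1 == 1 -> filled

Answer: no no no no yes no no no yes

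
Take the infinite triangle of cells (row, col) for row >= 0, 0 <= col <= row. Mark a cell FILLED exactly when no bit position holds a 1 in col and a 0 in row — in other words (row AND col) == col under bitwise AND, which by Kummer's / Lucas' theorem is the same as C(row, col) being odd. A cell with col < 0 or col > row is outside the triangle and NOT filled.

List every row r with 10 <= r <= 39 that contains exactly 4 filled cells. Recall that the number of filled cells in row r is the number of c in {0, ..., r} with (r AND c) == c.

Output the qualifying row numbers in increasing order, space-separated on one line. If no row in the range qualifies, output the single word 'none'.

Answer: 10 12 17 18 20 24 33 34 36

Derivation:
Row r has 2^popcount(r) filled cells, so we need popcount(r) = log2(4) = 2.
Scan r = 10..39 and keep those with exactly 2 one-bits:
r=10=1010 popcount=2 -> KEEP
r=11=1011 popcount=3 -> skip
r=12=1100 popcount=2 -> KEEP
r=13=1101 popcount=3 -> skip
r=14=1110 popcount=3 -> skip
r=15=1111 popcount=4 -> skip
r=16=10000 popcount=1 -> skip
r=17=10001 popcount=2 -> KEEP
r=18=10010 popcount=2 -> KEEP
r=19=10011 popcount=3 -> skip
r=20=10100 popcount=2 -> KEEP
r=21=10101 popcount=3 -> skip
r=22=10110 popcount=3 -> skip
r=23=10111 popcount=4 -> skip
r=24=11000 popcount=2 -> KEEP
r=25=11001 popcount=3 -> skip
r=26=11010 popcount=3 -> skip
r=27=11011 popcount=4 -> skip
r=28=11100 popcount=3 -> skip
r=29=11101 popcount=4 -> skip
r=30=11110 popcount=4 -> skip
r=31=11111 popcount=5 -> skip
r=32=100000 popcount=1 -> skip
r=33=100001 popcount=2 -> KEEP
r=34=100010 popcount=2 -> KEEP
r=35=100011 popcount=3 -> skip
r=36=100100 popcount=2 -> KEEP
r=37=100101 popcount=3 -> skip
r=38=100110 popcount=3 -> skip
r=39=100111 popcount=4 -> skip
Kept rows: 10 12 17 18 20 24 33 34 36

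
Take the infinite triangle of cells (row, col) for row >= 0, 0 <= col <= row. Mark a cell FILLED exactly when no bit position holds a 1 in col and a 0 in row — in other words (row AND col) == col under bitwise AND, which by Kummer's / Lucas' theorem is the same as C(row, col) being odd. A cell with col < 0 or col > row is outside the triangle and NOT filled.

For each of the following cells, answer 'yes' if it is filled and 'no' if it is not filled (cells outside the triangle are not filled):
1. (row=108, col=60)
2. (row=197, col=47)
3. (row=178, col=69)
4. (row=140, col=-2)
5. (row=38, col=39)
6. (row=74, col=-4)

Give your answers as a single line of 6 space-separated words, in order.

Answer: no no no no no no

Derivation:
(108,60): row=0b1101100, col=0b111100, row AND col = 0b101100 = 44; 44 != 60 -> empty
(197,47): row=0b11000101, col=0b101111, row AND col = 0b101 = 5; 5 != 47 -> empty
(178,69): row=0b10110010, col=0b1000101, row AND col = 0b0 = 0; 0 != 69 -> empty
(140,-2): col outside [0, 140] -> not filled
(38,39): col outside [0, 38] -> not filled
(74,-4): col outside [0, 74] -> not filled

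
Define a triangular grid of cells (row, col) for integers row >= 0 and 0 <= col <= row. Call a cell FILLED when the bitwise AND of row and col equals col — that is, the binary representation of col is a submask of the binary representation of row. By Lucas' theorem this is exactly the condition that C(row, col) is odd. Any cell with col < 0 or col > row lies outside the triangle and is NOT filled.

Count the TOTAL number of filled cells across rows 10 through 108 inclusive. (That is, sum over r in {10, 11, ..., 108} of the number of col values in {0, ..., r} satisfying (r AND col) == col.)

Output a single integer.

r10=1010 pc2: +4 =4
r11=1011 pc3: +8 =12
r12=1100 pc2: +4 =16
r13=1101 pc3: +8 =24
r14=1110 pc3: +8 =32
r15=1111 pc4: +16 =48
r16=10000 pc1: +2 =50
r17=10001 pc2: +4 =54
r18=10010 pc2: +4 =58
r19=10011 pc3: +8 =66
r20=10100 pc2: +4 =70
r21=10101 pc3: +8 =78
r22=10110 pc3: +8 =86
r23=10111 pc4: +16 =102
r24=11000 pc2: +4 =106
r25=11001 pc3: +8 =114
r26=11010 pc3: +8 =122
r27=11011 pc4: +16 =138
r28=11100 pc3: +8 =146
r29=11101 pc4: +16 =162
r30=11110 pc4: +16 =178
r31=11111 pc5: +32 =210
r32=100000 pc1: +2 =212
r33=100001 pc2: +4 =216
r34=100010 pc2: +4 =220
r35=100011 pc3: +8 =228
r36=100100 pc2: +4 =232
r37=100101 pc3: +8 =240
r38=100110 pc3: +8 =248
r39=100111 pc4: +16 =264
r40=101000 pc2: +4 =268
r41=101001 pc3: +8 =276
r42=101010 pc3: +8 =284
r43=101011 pc4: +16 =300
r44=101100 pc3: +8 =308
r45=101101 pc4: +16 =324
r46=101110 pc4: +16 =340
r47=101111 pc5: +32 =372
r48=110000 pc2: +4 =376
r49=110001 pc3: +8 =384
r50=110010 pc3: +8 =392
r51=110011 pc4: +16 =408
r52=110100 pc3: +8 =416
r53=110101 pc4: +16 =432
r54=110110 pc4: +16 =448
r55=110111 pc5: +32 =480
r56=111000 pc3: +8 =488
r57=111001 pc4: +16 =504
r58=111010 pc4: +16 =520
r59=111011 pc5: +32 =552
r60=111100 pc4: +16 =568
r61=111101 pc5: +32 =600
r62=111110 pc5: +32 =632
r63=111111 pc6: +64 =696
r64=1000000 pc1: +2 =698
r65=1000001 pc2: +4 =702
r66=1000010 pc2: +4 =706
r67=1000011 pc3: +8 =714
r68=1000100 pc2: +4 =718
r69=1000101 pc3: +8 =726
r70=1000110 pc3: +8 =734
r71=1000111 pc4: +16 =750
r72=1001000 pc2: +4 =754
r73=1001001 pc3: +8 =762
r74=1001010 pc3: +8 =770
r75=1001011 pc4: +16 =786
r76=1001100 pc3: +8 =794
r77=1001101 pc4: +16 =810
r78=1001110 pc4: +16 =826
r79=1001111 pc5: +32 =858
r80=1010000 pc2: +4 =862
r81=1010001 pc3: +8 =870
r82=1010010 pc3: +8 =878
r83=1010011 pc4: +16 =894
r84=1010100 pc3: +8 =902
r85=1010101 pc4: +16 =918
r86=1010110 pc4: +16 =934
r87=1010111 pc5: +32 =966
r88=1011000 pc3: +8 =974
r89=1011001 pc4: +16 =990
r90=1011010 pc4: +16 =1006
r91=1011011 pc5: +32 =1038
r92=1011100 pc4: +16 =1054
r93=1011101 pc5: +32 =1086
r94=1011110 pc5: +32 =1118
r95=1011111 pc6: +64 =1182
r96=1100000 pc2: +4 =1186
r97=1100001 pc3: +8 =1194
r98=1100010 pc3: +8 =1202
r99=1100011 pc4: +16 =1218
r100=1100100 pc3: +8 =1226
r101=1100101 pc4: +16 =1242
r102=1100110 pc4: +16 =1258
r103=1100111 pc5: +32 =1290
r104=1101000 pc3: +8 =1298
r105=1101001 pc4: +16 =1314
r106=1101010 pc4: +16 =1330
r107=1101011 pc5: +32 =1362
r108=1101100 pc4: +16 =1378

Answer: 1378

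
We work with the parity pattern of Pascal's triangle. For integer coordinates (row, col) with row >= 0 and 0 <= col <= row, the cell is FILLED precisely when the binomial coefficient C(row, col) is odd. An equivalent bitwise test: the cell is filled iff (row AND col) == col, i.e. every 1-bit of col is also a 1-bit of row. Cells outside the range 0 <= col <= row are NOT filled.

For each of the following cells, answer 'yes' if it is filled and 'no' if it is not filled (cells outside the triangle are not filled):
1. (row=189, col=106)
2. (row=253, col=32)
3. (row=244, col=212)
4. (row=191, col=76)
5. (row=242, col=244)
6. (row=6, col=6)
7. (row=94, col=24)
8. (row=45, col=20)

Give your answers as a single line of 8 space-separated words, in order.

(189,106): row=0b10111101, col=0b1101010, row AND col = 0b101000 = 40; 40 != 106 -> empty
(253,32): row=0b11111101, col=0b100000, row AND col = 0b100000 = 32; 32 == 32 -> filled
(244,212): row=0b11110100, col=0b11010100, row AND col = 0b11010100 = 212; 212 == 212 -> filled
(191,76): row=0b10111111, col=0b1001100, row AND col = 0b1100 = 12; 12 != 76 -> empty
(242,244): col outside [0, 242] -> not filled
(6,6): row=0b110, col=0b110, row AND col = 0b110 = 6; 6 == 6 -> filled
(94,24): row=0b1011110, col=0b11000, row AND col = 0b11000 = 24; 24 == 24 -> filled
(45,20): row=0b101101, col=0b10100, row AND col = 0b100 = 4; 4 != 20 -> empty

Answer: no yes yes no no yes yes no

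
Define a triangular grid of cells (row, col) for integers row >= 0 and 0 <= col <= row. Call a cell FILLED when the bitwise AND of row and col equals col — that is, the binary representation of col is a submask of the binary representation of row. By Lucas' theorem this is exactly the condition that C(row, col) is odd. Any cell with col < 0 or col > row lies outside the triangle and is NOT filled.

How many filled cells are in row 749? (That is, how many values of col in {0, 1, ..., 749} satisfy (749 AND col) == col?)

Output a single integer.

Answer: 128

Derivation:
749 in binary = 1011101101
popcount(749) = number of 1-bits in 1011101101 = 7
A col c satisfies (749 AND c) == c iff every set bit of c is also set in 749; each of the 7 set bits of 749 can independently be on or off in c.
count = 2^7 = 128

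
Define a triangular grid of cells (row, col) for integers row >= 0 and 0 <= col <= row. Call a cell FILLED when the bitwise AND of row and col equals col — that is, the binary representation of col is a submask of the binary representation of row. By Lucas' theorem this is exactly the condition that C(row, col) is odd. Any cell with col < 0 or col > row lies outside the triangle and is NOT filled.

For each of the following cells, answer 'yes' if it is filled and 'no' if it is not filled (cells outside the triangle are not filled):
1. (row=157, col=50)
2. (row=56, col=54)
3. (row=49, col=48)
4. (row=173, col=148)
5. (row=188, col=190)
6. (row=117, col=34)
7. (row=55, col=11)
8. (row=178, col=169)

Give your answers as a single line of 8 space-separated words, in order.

(157,50): row=0b10011101, col=0b110010, row AND col = 0b10000 = 16; 16 != 50 -> empty
(56,54): row=0b111000, col=0b110110, row AND col = 0b110000 = 48; 48 != 54 -> empty
(49,48): row=0b110001, col=0b110000, row AND col = 0b110000 = 48; 48 == 48 -> filled
(173,148): row=0b10101101, col=0b10010100, row AND col = 0b10000100 = 132; 132 != 148 -> empty
(188,190): col outside [0, 188] -> not filled
(117,34): row=0b1110101, col=0b100010, row AND col = 0b100000 = 32; 32 != 34 -> empty
(55,11): row=0b110111, col=0b1011, row AND col = 0b11 = 3; 3 != 11 -> empty
(178,169): row=0b10110010, col=0b10101001, row AND col = 0b10100000 = 160; 160 != 169 -> empty

Answer: no no yes no no no no no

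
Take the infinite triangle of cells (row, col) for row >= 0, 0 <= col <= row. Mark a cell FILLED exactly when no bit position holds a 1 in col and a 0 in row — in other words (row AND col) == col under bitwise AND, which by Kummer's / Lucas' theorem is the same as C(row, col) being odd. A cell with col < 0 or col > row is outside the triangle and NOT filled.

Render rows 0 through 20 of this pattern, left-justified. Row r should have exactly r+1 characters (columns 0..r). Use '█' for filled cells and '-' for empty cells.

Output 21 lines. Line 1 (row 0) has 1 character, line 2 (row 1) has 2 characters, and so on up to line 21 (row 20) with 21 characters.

r0=0: █
r1=1: ██
r2=10: █-█
r3=11: ████
r4=100: █---█
r5=101: ██--██
r6=110: █-█-█-█
r7=111: ████████
r8=1000: █-------█
r9=1001: ██------██
r10=1010: █-█-----█-█
r11=1011: ████----████
r12=1100: █---█---█---█
r13=1101: ██--██--██--██
r14=1110: █-█-█-█-█-█-█-█
r15=1111: ████████████████
r16=10000: █---------------█
r17=10001: ██--------------██
r18=10010: █-█-------------█-█
r19=10011: ████------------████
r20=10100: █---█-----------█---█

Answer: █
██
█-█
████
█---█
██--██
█-█-█-█
████████
█-------█
██------██
█-█-----█-█
████----████
█---█---█---█
██--██--██--██
█-█-█-█-█-█-█-█
████████████████
█---------------█
██--------------██
█-█-------------█-█
████------------████
█---█-----------█---█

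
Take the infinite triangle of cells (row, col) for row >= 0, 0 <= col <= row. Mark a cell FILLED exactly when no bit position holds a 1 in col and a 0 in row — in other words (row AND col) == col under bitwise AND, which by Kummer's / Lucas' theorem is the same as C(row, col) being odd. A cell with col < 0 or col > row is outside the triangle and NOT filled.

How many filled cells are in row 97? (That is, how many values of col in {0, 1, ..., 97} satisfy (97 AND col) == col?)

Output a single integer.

Answer: 8

Derivation:
97 in binary = 1100001
popcount(97) = number of 1-bits in 1100001 = 3
A col c satisfies (97 AND c) == c iff every set bit of c is also set in 97; each of the 3 set bits of 97 can independently be on or off in c.
count = 2^3 = 8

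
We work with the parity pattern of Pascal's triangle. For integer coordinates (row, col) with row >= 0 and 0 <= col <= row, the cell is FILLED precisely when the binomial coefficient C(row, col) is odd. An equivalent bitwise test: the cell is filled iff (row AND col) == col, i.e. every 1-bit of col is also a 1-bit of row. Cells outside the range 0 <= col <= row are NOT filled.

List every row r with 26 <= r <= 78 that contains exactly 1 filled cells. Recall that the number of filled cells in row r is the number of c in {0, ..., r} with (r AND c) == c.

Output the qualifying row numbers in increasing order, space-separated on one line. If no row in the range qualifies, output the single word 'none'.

Row r has 2^popcount(r) filled cells, so we need popcount(r) = log2(1) = 0.
Scan r = 26..78 and keep those with exactly 0 one-bits:
r=26=11010 popcount=3 -> skip
r=27=11011 popcount=4 -> skip
r=28=11100 popcount=3 -> skip
r=29=11101 popcount=4 -> skip
r=30=11110 popcount=4 -> skip
r=31=11111 popcount=5 -> skip
r=32=100000 popcount=1 -> skip
r=33=100001 popcount=2 -> skip
r=34=100010 popcount=2 -> skip
r=35=100011 popcount=3 -> skip
r=36=100100 popcount=2 -> skip
r=37=100101 popcount=3 -> skip
r=38=100110 popcount=3 -> skip
r=39=100111 popcount=4 -> skip
r=40=101000 popcount=2 -> skip
r=41=101001 popcount=3 -> skip
r=42=101010 popcount=3 -> skip
r=43=101011 popcount=4 -> skip
r=44=101100 popcount=3 -> skip
r=45=101101 popcount=4 -> skip
r=46=101110 popcount=4 -> skip
r=47=101111 popcount=5 -> skip
r=48=110000 popcount=2 -> skip
r=49=110001 popcount=3 -> skip
r=50=110010 popcount=3 -> skip
r=51=110011 popcount=4 -> skip
r=52=110100 popcount=3 -> skip
r=53=110101 popcount=4 -> skip
r=54=110110 popcount=4 -> skip
r=55=110111 popcount=5 -> skip
r=56=111000 popcount=3 -> skip
r=57=111001 popcount=4 -> skip
r=58=111010 popcount=4 -> skip
r=59=111011 popcount=5 -> skip
r=60=111100 popcount=4 -> skip
r=61=111101 popcount=5 -> skip
r=62=111110 popcount=5 -> skip
r=63=111111 popcount=6 -> skip
r=64=1000000 popcount=1 -> skip
r=65=1000001 popcount=2 -> skip
r=66=1000010 popcount=2 -> skip
r=67=1000011 popcount=3 -> skip
r=68=1000100 popcount=2 -> skip
r=69=1000101 popcount=3 -> skip
r=70=1000110 popcount=3 -> skip
r=71=1000111 popcount=4 -> skip
r=72=1001000 popcount=2 -> skip
r=73=1001001 popcount=3 -> skip
r=74=1001010 popcount=3 -> skip
r=75=1001011 popcount=4 -> skip
r=76=1001100 popcount=3 -> skip
r=77=1001101 popcount=4 -> skip
r=78=1001110 popcount=4 -> skip
Kept rows: none

Answer: none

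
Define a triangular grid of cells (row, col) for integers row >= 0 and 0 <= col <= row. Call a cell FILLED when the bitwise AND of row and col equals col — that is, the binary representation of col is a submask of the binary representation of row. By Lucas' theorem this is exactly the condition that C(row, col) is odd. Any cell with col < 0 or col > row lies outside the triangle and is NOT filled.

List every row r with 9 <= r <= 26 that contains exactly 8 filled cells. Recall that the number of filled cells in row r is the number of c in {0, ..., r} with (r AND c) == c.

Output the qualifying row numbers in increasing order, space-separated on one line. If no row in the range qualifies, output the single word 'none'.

Row r has 2^popcount(r) filled cells, so we need popcount(r) = log2(8) = 3.
Scan r = 9..26 and keep those with exactly 3 one-bits:
r=9=1001 popcount=2 -> skip
r=10=1010 popcount=2 -> skip
r=11=1011 popcount=3 -> KEEP
r=12=1100 popcount=2 -> skip
r=13=1101 popcount=3 -> KEEP
r=14=1110 popcount=3 -> KEEP
r=15=1111 popcount=4 -> skip
r=16=10000 popcount=1 -> skip
r=17=10001 popcount=2 -> skip
r=18=10010 popcount=2 -> skip
r=19=10011 popcount=3 -> KEEP
r=20=10100 popcount=2 -> skip
r=21=10101 popcount=3 -> KEEP
r=22=10110 popcount=3 -> KEEP
r=23=10111 popcount=4 -> skip
r=24=11000 popcount=2 -> skip
r=25=11001 popcount=3 -> KEEP
r=26=11010 popcount=3 -> KEEP
Kept rows: 11 13 14 19 21 22 25 26

Answer: 11 13 14 19 21 22 25 26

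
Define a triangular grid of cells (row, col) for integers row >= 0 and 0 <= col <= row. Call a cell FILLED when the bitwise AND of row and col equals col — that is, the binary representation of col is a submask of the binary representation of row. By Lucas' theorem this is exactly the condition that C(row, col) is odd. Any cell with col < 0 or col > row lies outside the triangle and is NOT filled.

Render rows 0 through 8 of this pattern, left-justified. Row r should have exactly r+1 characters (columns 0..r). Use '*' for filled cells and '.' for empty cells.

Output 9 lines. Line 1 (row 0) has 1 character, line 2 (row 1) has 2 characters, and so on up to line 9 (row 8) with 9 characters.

r0=0: *
r1=1: **
r2=10: *.*
r3=11: ****
r4=100: *...*
r5=101: **..**
r6=110: *.*.*.*
r7=111: ********
r8=1000: *.......*

Answer: *
**
*.*
****
*...*
**..**
*.*.*.*
********
*.......*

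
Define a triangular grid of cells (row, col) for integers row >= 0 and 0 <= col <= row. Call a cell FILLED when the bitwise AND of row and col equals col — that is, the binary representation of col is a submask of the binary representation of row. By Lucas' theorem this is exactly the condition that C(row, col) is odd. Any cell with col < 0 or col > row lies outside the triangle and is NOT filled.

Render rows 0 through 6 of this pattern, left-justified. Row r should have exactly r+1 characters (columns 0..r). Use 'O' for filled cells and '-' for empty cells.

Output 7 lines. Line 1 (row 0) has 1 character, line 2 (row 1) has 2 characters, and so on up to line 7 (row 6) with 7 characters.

Answer: O
OO
O-O
OOOO
O---O
OO--OO
O-O-O-O

Derivation:
r0=0: O
r1=1: OO
r2=10: O-O
r3=11: OOOO
r4=100: O---O
r5=101: OO--OO
r6=110: O-O-O-O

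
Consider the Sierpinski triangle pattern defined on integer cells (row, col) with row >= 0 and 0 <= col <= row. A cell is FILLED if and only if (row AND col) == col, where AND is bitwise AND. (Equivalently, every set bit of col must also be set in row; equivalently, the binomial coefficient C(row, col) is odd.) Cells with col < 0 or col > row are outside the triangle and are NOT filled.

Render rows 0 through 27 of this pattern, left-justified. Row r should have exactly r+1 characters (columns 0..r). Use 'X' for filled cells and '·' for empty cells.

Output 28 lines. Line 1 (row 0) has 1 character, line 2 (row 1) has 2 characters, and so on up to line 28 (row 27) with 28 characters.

r0=0: X
r1=1: XX
r2=10: X·X
r3=11: XXXX
r4=100: X···X
r5=101: XX··XX
r6=110: X·X·X·X
r7=111: XXXXXXXX
r8=1000: X·······X
r9=1001: XX······XX
r10=1010: X·X·····X·X
r11=1011: XXXX····XXXX
r12=1100: X···X···X···X
r13=1101: XX··XX··XX··XX
r14=1110: X·X·X·X·X·X·X·X
r15=1111: XXXXXXXXXXXXXXXX
r16=10000: X···············X
r17=10001: XX··············XX
r18=10010: X·X·············X·X
r19=10011: XXXX············XXXX
r20=10100: X···X···········X···X
r21=10101: XX··XX··········XX··XX
r22=10110: X·X·X·X·········X·X·X·X
r23=10111: XXXXXXXX········XXXXXXXX
r24=11000: X·······X·······X·······X
r25=11001: XX······XX······XX······XX
r26=11010: X·X·····X·X·····X·X·····X·X
r27=11011: XXXX····XXXX····XXXX····XXXX

Answer: X
XX
X·X
XXXX
X···X
XX··XX
X·X·X·X
XXXXXXXX
X·······X
XX······XX
X·X·····X·X
XXXX····XXXX
X···X···X···X
XX··XX··XX··XX
X·X·X·X·X·X·X·X
XXXXXXXXXXXXXXXX
X···············X
XX··············XX
X·X·············X·X
XXXX············XXXX
X···X···········X···X
XX··XX··········XX··XX
X·X·X·X·········X·X·X·X
XXXXXXXX········XXXXXXXX
X·······X·······X·······X
XX······XX······XX······XX
X·X·····X·X·····X·X·····X·X
XXXX····XXXX····XXXX····XXXX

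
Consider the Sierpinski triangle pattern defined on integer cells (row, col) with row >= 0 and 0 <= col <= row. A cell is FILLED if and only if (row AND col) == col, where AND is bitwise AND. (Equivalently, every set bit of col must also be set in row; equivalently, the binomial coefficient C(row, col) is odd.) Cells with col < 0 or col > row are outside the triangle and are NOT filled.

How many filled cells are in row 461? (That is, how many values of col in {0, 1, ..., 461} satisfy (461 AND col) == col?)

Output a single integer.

461 in binary = 111001101
popcount(461) = number of 1-bits in 111001101 = 6
A col c satisfies (461 AND c) == c iff every set bit of c is also set in 461; each of the 6 set bits of 461 can independently be on or off in c.
count = 2^6 = 64

Answer: 64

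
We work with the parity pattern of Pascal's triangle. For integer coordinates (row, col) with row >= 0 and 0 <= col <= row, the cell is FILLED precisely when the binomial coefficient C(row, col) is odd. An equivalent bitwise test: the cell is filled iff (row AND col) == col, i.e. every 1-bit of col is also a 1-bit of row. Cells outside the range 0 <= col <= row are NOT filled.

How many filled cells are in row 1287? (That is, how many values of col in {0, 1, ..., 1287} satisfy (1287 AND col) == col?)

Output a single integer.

1287 in binary = 10100000111
popcount(1287) = number of 1-bits in 10100000111 = 5
A col c satisfies (1287 AND c) == c iff every set bit of c is also set in 1287; each of the 5 set bits of 1287 can independently be on or off in c.
count = 2^5 = 32

Answer: 32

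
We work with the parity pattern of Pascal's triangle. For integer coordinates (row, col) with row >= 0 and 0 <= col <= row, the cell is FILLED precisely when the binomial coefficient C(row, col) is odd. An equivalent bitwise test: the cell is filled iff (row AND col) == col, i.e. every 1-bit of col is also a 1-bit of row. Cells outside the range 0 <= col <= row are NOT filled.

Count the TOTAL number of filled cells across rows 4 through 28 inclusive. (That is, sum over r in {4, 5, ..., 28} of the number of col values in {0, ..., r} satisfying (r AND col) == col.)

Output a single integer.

r4=100 pc1: +2 =2
r5=101 pc2: +4 =6
r6=110 pc2: +4 =10
r7=111 pc3: +8 =18
r8=1000 pc1: +2 =20
r9=1001 pc2: +4 =24
r10=1010 pc2: +4 =28
r11=1011 pc3: +8 =36
r12=1100 pc2: +4 =40
r13=1101 pc3: +8 =48
r14=1110 pc3: +8 =56
r15=1111 pc4: +16 =72
r16=10000 pc1: +2 =74
r17=10001 pc2: +4 =78
r18=10010 pc2: +4 =82
r19=10011 pc3: +8 =90
r20=10100 pc2: +4 =94
r21=10101 pc3: +8 =102
r22=10110 pc3: +8 =110
r23=10111 pc4: +16 =126
r24=11000 pc2: +4 =130
r25=11001 pc3: +8 =138
r26=11010 pc3: +8 =146
r27=11011 pc4: +16 =162
r28=11100 pc3: +8 =170

Answer: 170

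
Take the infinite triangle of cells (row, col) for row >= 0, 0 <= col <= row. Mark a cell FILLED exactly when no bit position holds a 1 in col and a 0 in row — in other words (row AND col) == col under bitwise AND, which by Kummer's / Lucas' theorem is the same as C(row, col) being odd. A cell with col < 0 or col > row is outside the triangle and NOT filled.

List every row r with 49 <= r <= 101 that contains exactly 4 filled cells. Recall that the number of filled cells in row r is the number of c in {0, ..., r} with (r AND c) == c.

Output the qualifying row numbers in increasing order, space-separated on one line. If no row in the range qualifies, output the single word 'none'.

Answer: 65 66 68 72 80 96

Derivation:
Row r has 2^popcount(r) filled cells, so we need popcount(r) = log2(4) = 2.
Scan r = 49..101 and keep those with exactly 2 one-bits:
r=49=110001 popcount=3 -> skip
r=50=110010 popcount=3 -> skip
r=51=110011 popcount=4 -> skip
r=52=110100 popcount=3 -> skip
r=53=110101 popcount=4 -> skip
r=54=110110 popcount=4 -> skip
r=55=110111 popcount=5 -> skip
r=56=111000 popcount=3 -> skip
r=57=111001 popcount=4 -> skip
r=58=111010 popcount=4 -> skip
r=59=111011 popcount=5 -> skip
r=60=111100 popcount=4 -> skip
r=61=111101 popcount=5 -> skip
r=62=111110 popcount=5 -> skip
r=63=111111 popcount=6 -> skip
r=64=1000000 popcount=1 -> skip
r=65=1000001 popcount=2 -> KEEP
r=66=1000010 popcount=2 -> KEEP
r=67=1000011 popcount=3 -> skip
r=68=1000100 popcount=2 -> KEEP
r=69=1000101 popcount=3 -> skip
r=70=1000110 popcount=3 -> skip
r=71=1000111 popcount=4 -> skip
r=72=1001000 popcount=2 -> KEEP
r=73=1001001 popcount=3 -> skip
r=74=1001010 popcount=3 -> skip
r=75=1001011 popcount=4 -> skip
r=76=1001100 popcount=3 -> skip
r=77=1001101 popcount=4 -> skip
r=78=1001110 popcount=4 -> skip
r=79=1001111 popcount=5 -> skip
r=80=1010000 popcount=2 -> KEEP
r=81=1010001 popcount=3 -> skip
r=82=1010010 popcount=3 -> skip
r=83=1010011 popcount=4 -> skip
r=84=1010100 popcount=3 -> skip
r=85=1010101 popcount=4 -> skip
r=86=1010110 popcount=4 -> skip
r=87=1010111 popcount=5 -> skip
r=88=1011000 popcount=3 -> skip
r=89=1011001 popcount=4 -> skip
r=90=1011010 popcount=4 -> skip
r=91=1011011 popcount=5 -> skip
r=92=1011100 popcount=4 -> skip
r=93=1011101 popcount=5 -> skip
r=94=1011110 popcount=5 -> skip
r=95=1011111 popcount=6 -> skip
r=96=1100000 popcount=2 -> KEEP
r=97=1100001 popcount=3 -> skip
r=98=1100010 popcount=3 -> skip
r=99=1100011 popcount=4 -> skip
r=100=1100100 popcount=3 -> skip
r=101=1100101 popcount=4 -> skip
Kept rows: 65 66 68 72 80 96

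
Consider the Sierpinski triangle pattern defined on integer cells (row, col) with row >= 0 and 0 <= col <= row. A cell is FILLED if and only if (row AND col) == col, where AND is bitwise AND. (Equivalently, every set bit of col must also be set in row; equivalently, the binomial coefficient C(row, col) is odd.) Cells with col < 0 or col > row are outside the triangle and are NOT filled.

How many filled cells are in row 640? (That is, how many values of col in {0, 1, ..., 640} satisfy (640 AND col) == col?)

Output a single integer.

640 in binary = 1010000000
popcount(640) = number of 1-bits in 1010000000 = 2
A col c satisfies (640 AND c) == c iff every set bit of c is also set in 640; each of the 2 set bits of 640 can independently be on or off in c.
count = 2^2 = 4

Answer: 4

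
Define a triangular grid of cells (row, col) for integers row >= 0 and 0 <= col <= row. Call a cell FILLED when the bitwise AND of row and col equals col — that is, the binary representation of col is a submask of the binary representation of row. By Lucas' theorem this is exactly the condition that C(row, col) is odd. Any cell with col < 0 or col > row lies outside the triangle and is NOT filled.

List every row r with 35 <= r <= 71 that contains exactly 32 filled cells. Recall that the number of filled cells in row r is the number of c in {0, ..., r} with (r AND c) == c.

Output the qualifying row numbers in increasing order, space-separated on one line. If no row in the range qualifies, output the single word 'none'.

Row r has 2^popcount(r) filled cells, so we need popcount(r) = log2(32) = 5.
Scan r = 35..71 and keep those with exactly 5 one-bits:
r=35=100011 popcount=3 -> skip
r=36=100100 popcount=2 -> skip
r=37=100101 popcount=3 -> skip
r=38=100110 popcount=3 -> skip
r=39=100111 popcount=4 -> skip
r=40=101000 popcount=2 -> skip
r=41=101001 popcount=3 -> skip
r=42=101010 popcount=3 -> skip
r=43=101011 popcount=4 -> skip
r=44=101100 popcount=3 -> skip
r=45=101101 popcount=4 -> skip
r=46=101110 popcount=4 -> skip
r=47=101111 popcount=5 -> KEEP
r=48=110000 popcount=2 -> skip
r=49=110001 popcount=3 -> skip
r=50=110010 popcount=3 -> skip
r=51=110011 popcount=4 -> skip
r=52=110100 popcount=3 -> skip
r=53=110101 popcount=4 -> skip
r=54=110110 popcount=4 -> skip
r=55=110111 popcount=5 -> KEEP
r=56=111000 popcount=3 -> skip
r=57=111001 popcount=4 -> skip
r=58=111010 popcount=4 -> skip
r=59=111011 popcount=5 -> KEEP
r=60=111100 popcount=4 -> skip
r=61=111101 popcount=5 -> KEEP
r=62=111110 popcount=5 -> KEEP
r=63=111111 popcount=6 -> skip
r=64=1000000 popcount=1 -> skip
r=65=1000001 popcount=2 -> skip
r=66=1000010 popcount=2 -> skip
r=67=1000011 popcount=3 -> skip
r=68=1000100 popcount=2 -> skip
r=69=1000101 popcount=3 -> skip
r=70=1000110 popcount=3 -> skip
r=71=1000111 popcount=4 -> skip
Kept rows: 47 55 59 61 62

Answer: 47 55 59 61 62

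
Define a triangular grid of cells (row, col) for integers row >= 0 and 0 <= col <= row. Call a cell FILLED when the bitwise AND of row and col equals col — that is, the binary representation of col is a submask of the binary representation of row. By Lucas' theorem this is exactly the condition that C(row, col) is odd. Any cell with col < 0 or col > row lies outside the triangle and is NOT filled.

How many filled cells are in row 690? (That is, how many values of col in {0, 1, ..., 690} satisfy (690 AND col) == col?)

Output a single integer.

Answer: 32

Derivation:
690 in binary = 1010110010
popcount(690) = number of 1-bits in 1010110010 = 5
A col c satisfies (690 AND c) == c iff every set bit of c is also set in 690; each of the 5 set bits of 690 can independently be on or off in c.
count = 2^5 = 32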